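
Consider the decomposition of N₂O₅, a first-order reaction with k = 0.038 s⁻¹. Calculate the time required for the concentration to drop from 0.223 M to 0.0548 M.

36.93 s

Step 1: For first-order: t = ln([N₂O₅]₀/[N₂O₅])/k
Step 2: t = ln(0.223/0.0548)/0.038
Step 3: t = ln(4.069)/0.038
Step 4: t = 1.403/0.038 = 36.93 s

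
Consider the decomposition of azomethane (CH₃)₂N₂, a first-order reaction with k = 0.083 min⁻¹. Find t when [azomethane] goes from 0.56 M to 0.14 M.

16.7 min

Step 1: For first-order: t = ln([azomethane]₀/[azomethane])/k
Step 2: t = ln(0.56/0.14)/0.083
Step 3: t = ln(4)/0.083
Step 4: t = 1.386/0.083 = 16.7 min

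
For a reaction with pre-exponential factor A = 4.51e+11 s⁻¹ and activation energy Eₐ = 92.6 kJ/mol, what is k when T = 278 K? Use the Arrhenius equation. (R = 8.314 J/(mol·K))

1.80e-06 s⁻¹

Step 1: Use the Arrhenius equation: k = A × exp(-Eₐ/RT)
Step 2: Convert Eₐ to J/mol: 92.6 kJ/mol = 92600 J/mol
Step 3: Calculate the exponent: -Eₐ/(RT) = -92600/(8.314 × 278) = -40.06417
Step 4: k = 4.51e+11 × exp(-40.06417)
Step 5: k = 4.51e+11 × 3.98430e-18 = 1.7969e-06 s⁻¹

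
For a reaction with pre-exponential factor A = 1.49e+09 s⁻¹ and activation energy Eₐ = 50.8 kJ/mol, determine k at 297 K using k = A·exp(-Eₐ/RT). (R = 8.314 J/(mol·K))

1.73e+00 s⁻¹

Step 1: Use the Arrhenius equation: k = A × exp(-Eₐ/RT)
Step 2: Convert Eₐ to J/mol: 50.8 kJ/mol = 50800 J/mol
Step 3: Calculate the exponent: -Eₐ/(RT) = -50800/(8.314 × 297) = -20.57298
Step 4: k = 1.49e+09 × exp(-20.57298)
Step 5: k = 1.49e+09 × 1.16217e-09 = 1.7316e+00 s⁻¹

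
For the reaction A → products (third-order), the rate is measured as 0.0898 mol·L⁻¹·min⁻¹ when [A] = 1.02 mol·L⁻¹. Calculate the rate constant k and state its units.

0.08462 (mol·L⁻¹)⁻²·min⁻¹

Step 1: rate = k[A]^3, so k = rate / [A]^3.
Step 2: k = 0.0898 / (1.02)^3 = 0.0898 / 1.061.
Step 3: k = 0.08462 (mol·L⁻¹)⁻²·min⁻¹.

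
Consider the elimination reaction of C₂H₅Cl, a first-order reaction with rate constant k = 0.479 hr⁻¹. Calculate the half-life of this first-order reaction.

1.447 hr

Step 1: For a first-order reaction, t₁/₂ = ln(2)/k
Step 2: t₁/₂ = ln(2)/0.479
Step 3: t₁/₂ = 0.6931/0.479 = 1.447 hr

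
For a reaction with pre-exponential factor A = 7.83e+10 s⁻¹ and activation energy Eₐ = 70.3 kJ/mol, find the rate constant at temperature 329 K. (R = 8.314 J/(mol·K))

5.39e-01 s⁻¹

Step 1: Use the Arrhenius equation: k = A × exp(-Eₐ/RT)
Step 2: Convert Eₐ to J/mol: 70.3 kJ/mol = 70300 J/mol
Step 3: Calculate the exponent: -Eₐ/(RT) = -70300/(8.314 × 329) = -25.70096
Step 4: k = 7.83e+10 × exp(-25.70096)
Step 5: k = 7.83e+10 × 6.88993e-12 = 5.3948e-01 s⁻¹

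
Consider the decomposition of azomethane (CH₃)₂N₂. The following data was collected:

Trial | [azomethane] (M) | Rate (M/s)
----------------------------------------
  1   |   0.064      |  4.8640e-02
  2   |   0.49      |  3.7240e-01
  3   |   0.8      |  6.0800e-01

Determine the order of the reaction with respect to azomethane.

first order (1)

Step 1: Compare trials to find order n where rate₂/rate₁ = ([azomethane]₂/[azomethane]₁)^n
Step 2: rate₂/rate₁ = 3.7240e-01/4.8640e-02 = 7.656
Step 3: [azomethane]₂/[azomethane]₁ = 0.49/0.064 = 7.656
Step 4: n = ln(7.656)/ln(7.656) = 1.00 ≈ 1
Step 5: The reaction is first order in azomethane.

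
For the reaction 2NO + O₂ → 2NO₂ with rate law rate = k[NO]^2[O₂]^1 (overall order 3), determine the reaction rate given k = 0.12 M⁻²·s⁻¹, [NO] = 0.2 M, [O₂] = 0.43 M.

0.002064 M/s

Step 1: The rate law is rate = k[NO]^2[O₂]^1, overall order = 2+1 = 3
Step 2: Substitute values: rate = 0.12 × (0.2)^2 × (0.43)^1
Step 3: rate = 0.12 × 0.04 × 0.43 = 0.002064 M/s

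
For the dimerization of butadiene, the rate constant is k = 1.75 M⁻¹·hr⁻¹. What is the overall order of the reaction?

second order (2)

Step 1: The units of k for an nth-order reaction are (concentration)^(1-n)·(time)⁻¹.
Step 2: Here k has units M⁻¹·hr⁻¹, so the concentration exponent is -1.
Step 3: 1 - n = -1 ⇒ n = 2. The reaction is second order.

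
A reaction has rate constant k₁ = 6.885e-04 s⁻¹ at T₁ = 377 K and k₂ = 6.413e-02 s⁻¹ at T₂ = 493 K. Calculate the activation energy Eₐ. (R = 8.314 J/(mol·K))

60.4 kJ/mol

Step 1: Use the two-temperature Arrhenius form: ln(k₂/k₁) = -Eₐ/R × (1/T₂ - 1/T₁)
Step 2: ln(k₂/k₁) = ln(6.413e-02/6.885e-04) = ln(93.1445) = 4.53415
Step 3: 1/T₂ - 1/T₁ = 1/493 - 1/377 = -6.241223e-04 K⁻¹
Step 4: Eₐ = -R × ln(k₂/k₁) / (1/T₂ - 1/T₁) = -8.314 × 4.53415 / -6.241223e-04
Step 5: Eₐ = 6.0400e+04 J/mol = 60.4 kJ/mol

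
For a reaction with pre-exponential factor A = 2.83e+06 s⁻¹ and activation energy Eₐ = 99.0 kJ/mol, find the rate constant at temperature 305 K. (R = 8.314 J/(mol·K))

3.14e-11 s⁻¹

Step 1: Use the Arrhenius equation: k = A × exp(-Eₐ/RT)
Step 2: Convert Eₐ to J/mol: 99.0 kJ/mol = 99000 J/mol
Step 3: Calculate the exponent: -Eₐ/(RT) = -99000/(8.314 × 305) = -39.04140
Step 4: k = 2.83e+06 × exp(-39.04140)
Step 5: k = 2.83e+06 × 1.10799e-17 = 3.1356e-11 s⁻¹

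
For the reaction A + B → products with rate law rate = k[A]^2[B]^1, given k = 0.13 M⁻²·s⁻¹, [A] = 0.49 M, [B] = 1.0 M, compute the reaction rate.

0.03121 M/s

Step 1: The rate law is rate = k[A]^2[B]^1
Step 2: Substitute: rate = 0.13 × (0.49)^2 × (1.0)^1
Step 3: rate = 0.13 × 0.2401 × 1 = 0.031213 M/s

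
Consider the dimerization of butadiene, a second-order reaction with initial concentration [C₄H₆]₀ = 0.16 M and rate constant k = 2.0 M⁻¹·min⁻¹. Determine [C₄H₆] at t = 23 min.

0.01914 M

Step 1: For a second-order reaction: 1/[C₄H₆] = 1/[C₄H₆]₀ + kt
Step 2: 1/[C₄H₆] = 1/0.16 + 2.0 × 23
Step 3: 1/[C₄H₆] = 6.25 + 46 = 52.25
Step 4: [C₄H₆] = 1/52.25 = 0.01914 M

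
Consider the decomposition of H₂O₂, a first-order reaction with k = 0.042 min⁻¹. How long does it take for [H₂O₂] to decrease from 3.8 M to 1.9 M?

16.5 min

Step 1: For first-order: t = ln([H₂O₂]₀/[H₂O₂])/k
Step 2: t = ln(3.8/1.9)/0.042
Step 3: t = ln(2)/0.042
Step 4: t = 0.6931/0.042 = 16.5 min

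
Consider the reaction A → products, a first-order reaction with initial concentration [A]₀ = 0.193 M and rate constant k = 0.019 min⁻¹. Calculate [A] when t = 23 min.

0.1247 M

Step 1: For a first-order reaction: [A] = [A]₀ × e^(-kt)
Step 2: [A] = 0.193 × e^(-0.019 × 23)
Step 3: [A] = 0.193 × e^(-0.437)
Step 4: [A] = 0.193 × 0.645971 = 0.1247 M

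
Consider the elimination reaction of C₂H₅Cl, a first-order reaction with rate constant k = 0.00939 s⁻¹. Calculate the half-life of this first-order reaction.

73.82 s

Step 1: For a first-order reaction, t₁/₂ = ln(2)/k
Step 2: t₁/₂ = ln(2)/0.00939
Step 3: t₁/₂ = 0.6931/0.00939 = 73.82 s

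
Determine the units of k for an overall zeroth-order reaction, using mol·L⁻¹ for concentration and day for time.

mol·L⁻¹·day⁻¹

Step 1: For overall order n, rate = k × (concentration)^n.
Step 2: Rate has units mol·L⁻¹·day⁻¹; concentration term has units (mol·L⁻¹)^0.
Step 3: k = rate / (concentration)^n, so units of k = (mol·L⁻¹)^(1-0)·day⁻¹ = mol·L⁻¹·day⁻¹.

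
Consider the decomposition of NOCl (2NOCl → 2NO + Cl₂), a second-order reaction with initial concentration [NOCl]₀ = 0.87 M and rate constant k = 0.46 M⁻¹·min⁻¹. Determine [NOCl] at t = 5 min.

0.2899 M

Step 1: For a second-order reaction: 1/[NOCl] = 1/[NOCl]₀ + kt
Step 2: 1/[NOCl] = 1/0.87 + 0.46 × 5
Step 3: 1/[NOCl] = 1.149 + 2.3 = 3.449
Step 4: [NOCl] = 1/3.449 = 0.2899 M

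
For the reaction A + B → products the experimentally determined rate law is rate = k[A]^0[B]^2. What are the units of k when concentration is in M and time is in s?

M⁻¹·s⁻¹

Step 1: Overall order = 0 + 2 = 2.
Step 2: rate has units M·s⁻¹; [A]^0[B]^2 has units M^2.
Step 3: k = rate/([A]^0[B]^2), so units of k = M^(1-2)·s⁻¹ = M⁻¹·s⁻¹.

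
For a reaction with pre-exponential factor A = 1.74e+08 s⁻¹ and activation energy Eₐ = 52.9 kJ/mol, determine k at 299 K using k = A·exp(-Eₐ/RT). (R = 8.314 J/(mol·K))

9.97e-02 s⁻¹

Step 1: Use the Arrhenius equation: k = A × exp(-Eₐ/RT)
Step 2: Convert Eₐ to J/mol: 52.9 kJ/mol = 52900 J/mol
Step 3: Calculate the exponent: -Eₐ/(RT) = -52900/(8.314 × 299) = -21.28014
Step 4: k = 1.74e+08 × exp(-21.28014)
Step 5: k = 1.74e+08 × 5.72997e-10 = 9.9701e-02 s⁻¹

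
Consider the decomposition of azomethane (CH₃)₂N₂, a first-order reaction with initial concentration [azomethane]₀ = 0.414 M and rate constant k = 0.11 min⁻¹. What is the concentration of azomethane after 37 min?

0.00707 M

Step 1: For a first-order reaction: [azomethane] = [azomethane]₀ × e^(-kt)
Step 2: [azomethane] = 0.414 × e^(-0.11 × 37)
Step 3: [azomethane] = 0.414 × e^(-4.07)
Step 4: [azomethane] = 0.414 × 0.0170774 = 0.00707 M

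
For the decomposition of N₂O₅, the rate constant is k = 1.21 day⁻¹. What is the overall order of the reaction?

first order (1)

Step 1: The units of k for an nth-order reaction are (concentration)^(1-n)·(time)⁻¹.
Step 2: Here k has units day⁻¹, so the concentration exponent is 0.
Step 3: 1 - n = 0 ⇒ n = 1. The reaction is first order.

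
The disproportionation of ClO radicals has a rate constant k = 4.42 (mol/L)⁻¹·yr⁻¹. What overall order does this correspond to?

second order (2)

Step 1: The units of k for an nth-order reaction are (concentration)^(1-n)·(time)⁻¹.
Step 2: Here k has units (mol/L)⁻¹·yr⁻¹, so the concentration exponent is -1.
Step 3: 1 - n = -1 ⇒ n = 2. The reaction is second order.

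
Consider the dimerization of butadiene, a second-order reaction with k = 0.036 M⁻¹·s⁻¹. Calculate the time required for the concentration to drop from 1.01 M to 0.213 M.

102.9 s

Step 1: For second-order: t = (1/[C₄H₆] - 1/[C₄H₆]₀)/k
Step 2: t = (1/0.213 - 1/1.01)/0.036
Step 3: t = (4.695 - 0.9901)/0.036
Step 4: t = 3.705/0.036 = 102.9 s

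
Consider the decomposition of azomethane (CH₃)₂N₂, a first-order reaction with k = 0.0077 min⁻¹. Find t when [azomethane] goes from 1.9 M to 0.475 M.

180 min

Step 1: For first-order: t = ln([azomethane]₀/[azomethane])/k
Step 2: t = ln(1.9/0.475)/0.0077
Step 3: t = ln(4)/0.0077
Step 4: t = 1.386/0.0077 = 180 min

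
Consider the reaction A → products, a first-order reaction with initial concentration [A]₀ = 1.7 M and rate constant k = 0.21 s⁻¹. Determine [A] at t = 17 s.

0.04786 M

Step 1: For a first-order reaction: [A] = [A]₀ × e^(-kt)
Step 2: [A] = 1.7 × e^(-0.21 × 17)
Step 3: [A] = 1.7 × e^(-3.57)
Step 4: [A] = 1.7 × 0.0281559 = 0.04786 M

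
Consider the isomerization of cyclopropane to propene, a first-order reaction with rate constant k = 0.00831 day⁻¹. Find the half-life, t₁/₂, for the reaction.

83.41 day

Step 1: For a first-order reaction, t₁/₂ = ln(2)/k
Step 2: t₁/₂ = ln(2)/0.00831
Step 3: t₁/₂ = 0.6931/0.00831 = 83.41 day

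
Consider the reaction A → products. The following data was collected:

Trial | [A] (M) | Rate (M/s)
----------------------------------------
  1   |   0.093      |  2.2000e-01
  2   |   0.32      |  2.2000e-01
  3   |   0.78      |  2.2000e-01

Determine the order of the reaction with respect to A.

zeroth order (0)

Step 1: Compare trials - when concentration changes, rate stays constant.
Step 2: rate₂/rate₁ = 2.2000e-01/2.2000e-01 = 1
Step 3: [A]₂/[A]₁ = 0.32/0.093 = 3.441
Step 4: Since rate ratio ≈ (conc ratio)^0, the reaction is zeroth order.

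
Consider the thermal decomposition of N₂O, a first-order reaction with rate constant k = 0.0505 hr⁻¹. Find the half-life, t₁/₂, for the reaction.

13.73 hr

Step 1: For a first-order reaction, t₁/₂ = ln(2)/k
Step 2: t₁/₂ = ln(2)/0.0505
Step 3: t₁/₂ = 0.6931/0.0505 = 13.73 hr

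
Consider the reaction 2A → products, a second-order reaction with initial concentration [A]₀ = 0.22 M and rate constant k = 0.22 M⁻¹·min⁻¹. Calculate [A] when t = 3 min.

0.1921 M

Step 1: For a second-order reaction: 1/[A] = 1/[A]₀ + kt
Step 2: 1/[A] = 1/0.22 + 0.22 × 3
Step 3: 1/[A] = 4.545 + 0.66 = 5.205
Step 4: [A] = 1/5.205 = 0.1921 M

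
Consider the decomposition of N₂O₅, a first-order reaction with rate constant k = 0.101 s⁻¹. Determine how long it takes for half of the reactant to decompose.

6.863 s

Step 1: For a first-order reaction, t₁/₂ = ln(2)/k
Step 2: t₁/₂ = ln(2)/0.101
Step 3: t₁/₂ = 0.6931/0.101 = 6.863 s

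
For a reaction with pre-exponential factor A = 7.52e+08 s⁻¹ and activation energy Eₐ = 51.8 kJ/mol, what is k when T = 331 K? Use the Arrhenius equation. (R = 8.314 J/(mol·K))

5.03e+00 s⁻¹

Step 1: Use the Arrhenius equation: k = A × exp(-Eₐ/RT)
Step 2: Convert Eₐ to J/mol: 51.8 kJ/mol = 51800 J/mol
Step 3: Calculate the exponent: -Eₐ/(RT) = -51800/(8.314 × 331) = -18.82313
Step 4: k = 7.52e+08 × exp(-18.82313)
Step 5: k = 7.52e+08 × 6.68680e-09 = 5.0285e+00 s⁻¹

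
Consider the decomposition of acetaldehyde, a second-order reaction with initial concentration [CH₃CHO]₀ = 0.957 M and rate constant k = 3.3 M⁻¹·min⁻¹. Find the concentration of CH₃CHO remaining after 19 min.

0.01569 M

Step 1: For a second-order reaction: 1/[CH₃CHO] = 1/[CH₃CHO]₀ + kt
Step 2: 1/[CH₃CHO] = 1/0.957 + 3.3 × 19
Step 3: 1/[CH₃CHO] = 1.045 + 62.7 = 63.74
Step 4: [CH₃CHO] = 1/63.74 = 0.01569 M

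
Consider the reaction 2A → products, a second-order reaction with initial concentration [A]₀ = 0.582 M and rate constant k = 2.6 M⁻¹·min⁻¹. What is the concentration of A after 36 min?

0.01049 M

Step 1: For a second-order reaction: 1/[A] = 1/[A]₀ + kt
Step 2: 1/[A] = 1/0.582 + 2.6 × 36
Step 3: 1/[A] = 1.718 + 93.6 = 95.32
Step 4: [A] = 1/95.32 = 0.01049 M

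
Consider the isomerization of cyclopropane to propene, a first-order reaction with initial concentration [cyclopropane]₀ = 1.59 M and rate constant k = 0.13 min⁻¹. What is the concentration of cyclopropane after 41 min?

0.007702 M

Step 1: For a first-order reaction: [cyclopropane] = [cyclopropane]₀ × e^(-kt)
Step 2: [cyclopropane] = 1.59 × e^(-0.13 × 41)
Step 3: [cyclopropane] = 1.59 × e^(-5.33)
Step 4: [cyclopropane] = 1.59 × 0.00484407 = 0.007702 M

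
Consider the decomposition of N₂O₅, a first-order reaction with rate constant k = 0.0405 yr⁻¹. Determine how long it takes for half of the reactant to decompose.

17.11 yr

Step 1: For a first-order reaction, t₁/₂ = ln(2)/k
Step 2: t₁/₂ = ln(2)/0.0405
Step 3: t₁/₂ = 0.6931/0.0405 = 17.11 yr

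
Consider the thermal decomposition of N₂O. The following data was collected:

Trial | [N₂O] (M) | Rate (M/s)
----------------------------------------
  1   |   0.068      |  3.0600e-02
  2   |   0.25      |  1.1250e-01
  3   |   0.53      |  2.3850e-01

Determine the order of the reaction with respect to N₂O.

first order (1)

Step 1: Compare trials to find order n where rate₂/rate₁ = ([N₂O]₂/[N₂O]₁)^n
Step 2: rate₂/rate₁ = 1.1250e-01/3.0600e-02 = 3.676
Step 3: [N₂O]₂/[N₂O]₁ = 0.25/0.068 = 3.676
Step 4: n = ln(3.676)/ln(3.676) = 1.00 ≈ 1
Step 5: The reaction is first order in N₂O.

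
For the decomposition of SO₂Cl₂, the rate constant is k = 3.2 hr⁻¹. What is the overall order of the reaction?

first order (1)

Step 1: The units of k for an nth-order reaction are (concentration)^(1-n)·(time)⁻¹.
Step 2: Here k has units hr⁻¹, so the concentration exponent is 0.
Step 3: 1 - n = 0 ⇒ n = 1. The reaction is first order.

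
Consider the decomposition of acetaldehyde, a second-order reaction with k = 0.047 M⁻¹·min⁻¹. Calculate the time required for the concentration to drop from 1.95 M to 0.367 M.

47.06 min

Step 1: For second-order: t = (1/[CH₃CHO] - 1/[CH₃CHO]₀)/k
Step 2: t = (1/0.367 - 1/1.95)/0.047
Step 3: t = (2.725 - 0.5128)/0.047
Step 4: t = 2.212/0.047 = 47.06 min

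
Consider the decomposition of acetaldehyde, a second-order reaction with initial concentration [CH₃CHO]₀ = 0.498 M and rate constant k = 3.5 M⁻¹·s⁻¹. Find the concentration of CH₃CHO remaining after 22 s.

0.01266 M

Step 1: For a second-order reaction: 1/[CH₃CHO] = 1/[CH₃CHO]₀ + kt
Step 2: 1/[CH₃CHO] = 1/0.498 + 3.5 × 22
Step 3: 1/[CH₃CHO] = 2.008 + 77 = 79.01
Step 4: [CH₃CHO] = 1/79.01 = 0.01266 M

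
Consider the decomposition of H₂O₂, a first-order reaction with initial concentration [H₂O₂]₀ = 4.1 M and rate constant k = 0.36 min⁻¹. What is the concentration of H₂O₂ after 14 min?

0.02654 M

Step 1: For a first-order reaction: [H₂O₂] = [H₂O₂]₀ × e^(-kt)
Step 2: [H₂O₂] = 4.1 × e^(-0.36 × 14)
Step 3: [H₂O₂] = 4.1 × e^(-5.04)
Step 4: [H₂O₂] = 4.1 × 0.00647375 = 0.02654 M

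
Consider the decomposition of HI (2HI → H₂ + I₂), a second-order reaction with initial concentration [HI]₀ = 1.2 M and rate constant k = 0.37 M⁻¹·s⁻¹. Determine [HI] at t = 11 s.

0.2039 M

Step 1: For a second-order reaction: 1/[HI] = 1/[HI]₀ + kt
Step 2: 1/[HI] = 1/1.2 + 0.37 × 11
Step 3: 1/[HI] = 0.8333 + 4.07 = 4.903
Step 4: [HI] = 1/4.903 = 0.2039 M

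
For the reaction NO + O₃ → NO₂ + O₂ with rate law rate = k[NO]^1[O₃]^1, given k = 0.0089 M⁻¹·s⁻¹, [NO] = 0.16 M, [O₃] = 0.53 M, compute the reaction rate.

0.0007547 M/s

Step 1: The rate law is rate = k[NO]^1[O₃]^1
Step 2: Substitute: rate = 0.0089 × (0.16)^1 × (0.53)^1
Step 3: rate = 0.0089 × 0.16 × 0.53 = 0.00075472 M/s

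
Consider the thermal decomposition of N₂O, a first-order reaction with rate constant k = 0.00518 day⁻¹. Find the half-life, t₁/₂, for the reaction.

133.8 day

Step 1: For a first-order reaction, t₁/₂ = ln(2)/k
Step 2: t₁/₂ = ln(2)/0.00518
Step 3: t₁/₂ = 0.6931/0.00518 = 133.8 day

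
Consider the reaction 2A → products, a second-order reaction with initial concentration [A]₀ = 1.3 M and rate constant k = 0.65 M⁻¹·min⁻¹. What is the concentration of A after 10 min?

0.1376 M

Step 1: For a second-order reaction: 1/[A] = 1/[A]₀ + kt
Step 2: 1/[A] = 1/1.3 + 0.65 × 10
Step 3: 1/[A] = 0.7692 + 6.5 = 7.269
Step 4: [A] = 1/7.269 = 0.1376 M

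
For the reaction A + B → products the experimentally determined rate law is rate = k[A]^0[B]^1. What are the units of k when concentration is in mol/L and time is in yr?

yr⁻¹

Step 1: Overall order = 0 + 1 = 1.
Step 2: rate has units mol/L·yr⁻¹; [A]^0[B]^1 has units (mol/L)^1.
Step 3: k = rate/([A]^0[B]^1), so units of k = (mol/L)^(1-1)·yr⁻¹ = yr⁻¹.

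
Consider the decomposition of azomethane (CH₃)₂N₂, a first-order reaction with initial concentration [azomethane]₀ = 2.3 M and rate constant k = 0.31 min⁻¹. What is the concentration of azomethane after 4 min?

0.6656 M

Step 1: For a first-order reaction: [azomethane] = [azomethane]₀ × e^(-kt)
Step 2: [azomethane] = 2.3 × e^(-0.31 × 4)
Step 3: [azomethane] = 2.3 × e^(-1.24)
Step 4: [azomethane] = 2.3 × 0.289384 = 0.6656 M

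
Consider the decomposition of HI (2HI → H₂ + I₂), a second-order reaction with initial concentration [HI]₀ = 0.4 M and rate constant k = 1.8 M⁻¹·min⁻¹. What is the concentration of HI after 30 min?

0.0177 M

Step 1: For a second-order reaction: 1/[HI] = 1/[HI]₀ + kt
Step 2: 1/[HI] = 1/0.4 + 1.8 × 30
Step 3: 1/[HI] = 2.5 + 54 = 56.5
Step 4: [HI] = 1/56.5 = 0.0177 M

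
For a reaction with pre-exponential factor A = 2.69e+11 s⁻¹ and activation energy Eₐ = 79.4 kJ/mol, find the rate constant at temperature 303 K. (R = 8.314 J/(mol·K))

5.51e-03 s⁻¹

Step 1: Use the Arrhenius equation: k = A × exp(-Eₐ/RT)
Step 2: Convert Eₐ to J/mol: 79.4 kJ/mol = 79400 J/mol
Step 3: Calculate the exponent: -Eₐ/(RT) = -79400/(8.314 × 303) = -31.51867
Step 4: k = 2.69e+11 × exp(-31.51867)
Step 5: k = 2.69e+11 × 2.04935e-14 = 5.5128e-03 s⁻¹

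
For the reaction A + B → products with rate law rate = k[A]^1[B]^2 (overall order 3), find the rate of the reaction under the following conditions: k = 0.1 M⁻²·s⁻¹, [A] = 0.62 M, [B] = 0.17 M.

0.001792 M/s

Step 1: The rate law is rate = k[A]^1[B]^2, overall order = 1+2 = 3
Step 2: Substitute values: rate = 0.1 × (0.62)^1 × (0.17)^2
Step 3: rate = 0.1 × 0.62 × 0.0289 = 0.0017918 M/s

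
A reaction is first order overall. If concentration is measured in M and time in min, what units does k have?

min⁻¹

Step 1: For overall order n, rate = k × (concentration)^n.
Step 2: Rate has units M·min⁻¹; concentration term has units M^1.
Step 3: k = rate / (concentration)^n, so units of k = M^(1-1)·min⁻¹ = min⁻¹.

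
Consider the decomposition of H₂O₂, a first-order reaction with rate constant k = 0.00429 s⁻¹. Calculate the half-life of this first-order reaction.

161.6 s

Step 1: For a first-order reaction, t₁/₂ = ln(2)/k
Step 2: t₁/₂ = ln(2)/0.00429
Step 3: t₁/₂ = 0.6931/0.00429 = 161.6 s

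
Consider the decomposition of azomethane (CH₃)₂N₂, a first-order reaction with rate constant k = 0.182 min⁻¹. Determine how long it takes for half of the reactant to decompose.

3.809 min

Step 1: For a first-order reaction, t₁/₂ = ln(2)/k
Step 2: t₁/₂ = ln(2)/0.182
Step 3: t₁/₂ = 0.6931/0.182 = 3.809 min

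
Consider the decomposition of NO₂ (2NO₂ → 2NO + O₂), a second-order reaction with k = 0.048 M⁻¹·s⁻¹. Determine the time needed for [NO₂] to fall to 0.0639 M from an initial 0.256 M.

244.7 s

Step 1: For second-order: t = (1/[NO₂] - 1/[NO₂]₀)/k
Step 2: t = (1/0.0639 - 1/0.256)/0.048
Step 3: t = (15.65 - 3.906)/0.048
Step 4: t = 11.74/0.048 = 244.7 s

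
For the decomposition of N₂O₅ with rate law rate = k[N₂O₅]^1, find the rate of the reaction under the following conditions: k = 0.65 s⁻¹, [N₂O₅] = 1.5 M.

0.975 M/s

Step 1: Identify the rate law: rate = k[N₂O₅]^1
Step 2: Substitute values: rate = 0.65 × (1.5)^1
Step 3: Calculate: rate = 0.65 × 1.5 = 0.975 M/s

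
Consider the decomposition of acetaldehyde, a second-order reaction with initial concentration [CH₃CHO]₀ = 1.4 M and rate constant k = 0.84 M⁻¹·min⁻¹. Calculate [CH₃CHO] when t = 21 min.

0.05448 M

Step 1: For a second-order reaction: 1/[CH₃CHO] = 1/[CH₃CHO]₀ + kt
Step 2: 1/[CH₃CHO] = 1/1.4 + 0.84 × 21
Step 3: 1/[CH₃CHO] = 0.7143 + 17.64 = 18.35
Step 4: [CH₃CHO] = 1/18.35 = 0.05448 M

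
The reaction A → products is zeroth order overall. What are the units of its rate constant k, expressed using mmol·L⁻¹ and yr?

mmol·L⁻¹·yr⁻¹

Step 1: For overall order n, rate = k × (concentration)^n.
Step 2: Rate has units mmol·L⁻¹·yr⁻¹; concentration term has units (mmol·L⁻¹)^0.
Step 3: k = rate / (concentration)^n, so units of k = (mmol·L⁻¹)^(1-0)·yr⁻¹ = mmol·L⁻¹·yr⁻¹.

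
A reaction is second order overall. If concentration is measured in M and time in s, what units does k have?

M⁻¹·s⁻¹

Step 1: For overall order n, rate = k × (concentration)^n.
Step 2: Rate has units M·s⁻¹; concentration term has units M^2.
Step 3: k = rate / (concentration)^n, so units of k = M^(1-2)·s⁻¹ = M⁻¹·s⁻¹.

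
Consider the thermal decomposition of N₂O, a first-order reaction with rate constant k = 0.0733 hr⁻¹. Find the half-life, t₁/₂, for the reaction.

9.456 hr

Step 1: For a first-order reaction, t₁/₂ = ln(2)/k
Step 2: t₁/₂ = ln(2)/0.0733
Step 3: t₁/₂ = 0.6931/0.0733 = 9.456 hr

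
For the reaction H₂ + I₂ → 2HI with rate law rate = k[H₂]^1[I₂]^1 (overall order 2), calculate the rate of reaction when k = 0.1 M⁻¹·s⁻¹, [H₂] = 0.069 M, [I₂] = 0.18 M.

0.001242 M/s

Step 1: The rate law is rate = k[H₂]^1[I₂]^1, overall order = 1+1 = 2
Step 2: Substitute values: rate = 0.1 × (0.069)^1 × (0.18)^1
Step 3: rate = 0.1 × 0.069 × 0.18 = 0.001242 M/s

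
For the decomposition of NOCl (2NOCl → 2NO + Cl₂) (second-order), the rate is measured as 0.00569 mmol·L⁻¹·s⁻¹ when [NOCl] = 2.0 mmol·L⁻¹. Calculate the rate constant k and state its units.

0.001422 (mmol·L⁻¹)⁻¹·s⁻¹

Step 1: rate = k[NOCl]^2, so k = rate / [NOCl]^2.
Step 2: k = 0.00569 / (2.0)^2 = 0.00569 / 4.
Step 3: k = 0.001422 (mmol·L⁻¹)⁻¹·s⁻¹.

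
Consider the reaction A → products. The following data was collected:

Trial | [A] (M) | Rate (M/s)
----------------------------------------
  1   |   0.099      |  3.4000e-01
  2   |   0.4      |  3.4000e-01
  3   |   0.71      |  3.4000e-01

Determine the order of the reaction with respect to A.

zeroth order (0)

Step 1: Compare trials - when concentration changes, rate stays constant.
Step 2: rate₂/rate₁ = 3.4000e-01/3.4000e-01 = 1
Step 3: [A]₂/[A]₁ = 0.4/0.099 = 4.04
Step 4: Since rate ratio ≈ (conc ratio)^0, the reaction is zeroth order.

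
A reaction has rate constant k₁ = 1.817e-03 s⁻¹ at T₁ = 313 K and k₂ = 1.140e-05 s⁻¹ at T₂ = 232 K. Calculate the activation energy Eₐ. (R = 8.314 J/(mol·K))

37.8 kJ/mol

Step 1: Use the two-temperature Arrhenius form: ln(k₂/k₁) = -Eₐ/R × (1/T₂ - 1/T₁)
Step 2: ln(k₂/k₁) = ln(1.140e-05/1.817e-03) = ln(0.00627408) = -5.07133
Step 3: 1/T₂ - 1/T₁ = 1/232 - 1/313 = 1.115457e-03 K⁻¹
Step 4: Eₐ = -R × ln(k₂/k₁) / (1/T₂ - 1/T₁) = -8.314 × -5.07133 / 1.115457e-03
Step 5: Eₐ = 3.7799e+04 J/mol = 37.8 kJ/mol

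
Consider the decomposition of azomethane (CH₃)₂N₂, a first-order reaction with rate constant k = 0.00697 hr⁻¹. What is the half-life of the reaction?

99.45 hr

Step 1: For a first-order reaction, t₁/₂ = ln(2)/k
Step 2: t₁/₂ = ln(2)/0.00697
Step 3: t₁/₂ = 0.6931/0.00697 = 99.45 hr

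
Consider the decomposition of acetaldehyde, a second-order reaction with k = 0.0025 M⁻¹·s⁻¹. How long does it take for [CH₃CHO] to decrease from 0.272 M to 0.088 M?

3075 s

Step 1: For second-order: t = (1/[CH₃CHO] - 1/[CH₃CHO]₀)/k
Step 2: t = (1/0.088 - 1/0.272)/0.0025
Step 3: t = (11.36 - 3.676)/0.0025
Step 4: t = 7.687/0.0025 = 3075 s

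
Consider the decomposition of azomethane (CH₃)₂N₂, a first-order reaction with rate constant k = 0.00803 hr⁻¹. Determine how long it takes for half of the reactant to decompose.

86.32 hr

Step 1: For a first-order reaction, t₁/₂ = ln(2)/k
Step 2: t₁/₂ = ln(2)/0.00803
Step 3: t₁/₂ = 0.6931/0.00803 = 86.32 hr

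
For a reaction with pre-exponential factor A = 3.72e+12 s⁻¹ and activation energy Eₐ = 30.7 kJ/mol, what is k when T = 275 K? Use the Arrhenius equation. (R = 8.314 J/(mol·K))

5.48e+06 s⁻¹

Step 1: Use the Arrhenius equation: k = A × exp(-Eₐ/RT)
Step 2: Convert Eₐ to J/mol: 30.7 kJ/mol = 30700 J/mol
Step 3: Calculate the exponent: -Eₐ/(RT) = -30700/(8.314 × 275) = -13.42752
Step 4: k = 3.72e+12 × exp(-13.42752)
Step 5: k = 3.72e+12 × 1.47402e-06 = 5.4834e+06 s⁻¹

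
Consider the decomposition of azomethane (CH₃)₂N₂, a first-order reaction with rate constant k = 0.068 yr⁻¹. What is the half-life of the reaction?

10.19 yr

Step 1: For a first-order reaction, t₁/₂ = ln(2)/k
Step 2: t₁/₂ = ln(2)/0.068
Step 3: t₁/₂ = 0.6931/0.068 = 10.19 yr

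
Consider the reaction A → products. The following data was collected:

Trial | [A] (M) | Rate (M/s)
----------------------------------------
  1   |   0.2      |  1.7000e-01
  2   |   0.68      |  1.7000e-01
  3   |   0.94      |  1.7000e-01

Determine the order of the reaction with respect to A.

zeroth order (0)

Step 1: Compare trials - when concentration changes, rate stays constant.
Step 2: rate₂/rate₁ = 1.7000e-01/1.7000e-01 = 1
Step 3: [A]₂/[A]₁ = 0.68/0.2 = 3.4
Step 4: Since rate ratio ≈ (conc ratio)^0, the reaction is zeroth order.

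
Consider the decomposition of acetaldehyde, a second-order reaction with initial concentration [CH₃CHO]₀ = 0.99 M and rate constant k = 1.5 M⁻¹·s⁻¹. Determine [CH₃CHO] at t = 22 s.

0.0294 M

Step 1: For a second-order reaction: 1/[CH₃CHO] = 1/[CH₃CHO]₀ + kt
Step 2: 1/[CH₃CHO] = 1/0.99 + 1.5 × 22
Step 3: 1/[CH₃CHO] = 1.01 + 33 = 34.01
Step 4: [CH₃CHO] = 1/34.01 = 0.0294 M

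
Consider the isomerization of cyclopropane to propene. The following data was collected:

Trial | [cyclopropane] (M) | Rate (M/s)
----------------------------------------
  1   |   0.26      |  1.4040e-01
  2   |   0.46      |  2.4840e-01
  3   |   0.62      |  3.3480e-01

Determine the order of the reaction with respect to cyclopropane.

first order (1)

Step 1: Compare trials to find order n where rate₂/rate₁ = ([cyclopropane]₂/[cyclopropane]₁)^n
Step 2: rate₂/rate₁ = 2.4840e-01/1.4040e-01 = 1.769
Step 3: [cyclopropane]₂/[cyclopropane]₁ = 0.46/0.26 = 1.769
Step 4: n = ln(1.769)/ln(1.769) = 1.00 ≈ 1
Step 5: The reaction is first order in cyclopropane.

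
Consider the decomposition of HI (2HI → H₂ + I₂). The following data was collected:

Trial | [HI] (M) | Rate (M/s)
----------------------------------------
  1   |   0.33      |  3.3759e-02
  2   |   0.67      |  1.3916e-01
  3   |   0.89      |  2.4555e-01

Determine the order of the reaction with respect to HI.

second order (2)

Step 1: Compare trials to find order n where rate₂/rate₁ = ([HI]₂/[HI]₁)^n
Step 2: rate₂/rate₁ = 1.3916e-01/3.3759e-02 = 4.122
Step 3: [HI]₂/[HI]₁ = 0.67/0.33 = 2.03
Step 4: n = ln(4.122)/ln(2.03) = 2.00 ≈ 2
Step 5: The reaction is second order in HI.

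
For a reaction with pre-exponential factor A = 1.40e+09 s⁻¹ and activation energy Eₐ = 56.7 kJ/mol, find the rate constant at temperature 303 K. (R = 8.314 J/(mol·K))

2.35e-01 s⁻¹

Step 1: Use the Arrhenius equation: k = A × exp(-Eₐ/RT)
Step 2: Convert Eₐ to J/mol: 56.7 kJ/mol = 56700 J/mol
Step 3: Calculate the exponent: -Eₐ/(RT) = -56700/(8.314 × 303) = -22.50766
Step 4: k = 1.40e+09 × exp(-22.50766)
Step 5: k = 1.40e+09 × 1.67899e-10 = 2.3506e-01 s⁻¹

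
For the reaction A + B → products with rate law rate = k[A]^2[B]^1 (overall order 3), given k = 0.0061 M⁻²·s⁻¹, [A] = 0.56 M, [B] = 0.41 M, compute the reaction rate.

0.0007843 M/s

Step 1: The rate law is rate = k[A]^2[B]^1, overall order = 2+1 = 3
Step 2: Substitute values: rate = 0.0061 × (0.56)^2 × (0.41)^1
Step 3: rate = 0.0061 × 0.3136 × 0.41 = 0.000784314 M/s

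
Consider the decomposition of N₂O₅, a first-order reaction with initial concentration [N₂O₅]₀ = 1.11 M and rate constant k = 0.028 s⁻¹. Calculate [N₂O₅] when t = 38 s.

0.383 M

Step 1: For a first-order reaction: [N₂O₅] = [N₂O₅]₀ × e^(-kt)
Step 2: [N₂O₅] = 1.11 × e^(-0.028 × 38)
Step 3: [N₂O₅] = 1.11 × e^(-1.064)
Step 4: [N₂O₅] = 1.11 × 0.345073 = 0.383 M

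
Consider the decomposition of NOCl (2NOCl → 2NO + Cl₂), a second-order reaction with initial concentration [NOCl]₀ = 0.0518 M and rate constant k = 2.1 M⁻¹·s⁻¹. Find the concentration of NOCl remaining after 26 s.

0.01353 M

Step 1: For a second-order reaction: 1/[NOCl] = 1/[NOCl]₀ + kt
Step 2: 1/[NOCl] = 1/0.0518 + 2.1 × 26
Step 3: 1/[NOCl] = 19.31 + 54.6 = 73.91
Step 4: [NOCl] = 1/73.91 = 0.01353 M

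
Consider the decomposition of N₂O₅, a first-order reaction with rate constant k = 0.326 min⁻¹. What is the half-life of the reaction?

2.126 min

Step 1: For a first-order reaction, t₁/₂ = ln(2)/k
Step 2: t₁/₂ = ln(2)/0.326
Step 3: t₁/₂ = 0.6931/0.326 = 2.126 min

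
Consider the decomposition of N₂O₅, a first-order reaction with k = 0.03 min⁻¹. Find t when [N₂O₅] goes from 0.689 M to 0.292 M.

28.62 min

Step 1: For first-order: t = ln([N₂O₅]₀/[N₂O₅])/k
Step 2: t = ln(0.689/0.292)/0.03
Step 3: t = ln(2.36)/0.03
Step 4: t = 0.8585/0.03 = 28.62 min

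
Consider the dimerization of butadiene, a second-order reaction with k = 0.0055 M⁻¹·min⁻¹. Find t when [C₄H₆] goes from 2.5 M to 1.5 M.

48.48 min

Step 1: For second-order: t = (1/[C₄H₆] - 1/[C₄H₆]₀)/k
Step 2: t = (1/1.5 - 1/2.5)/0.0055
Step 3: t = (0.6667 - 0.4)/0.0055
Step 4: t = 0.2667/0.0055 = 48.48 min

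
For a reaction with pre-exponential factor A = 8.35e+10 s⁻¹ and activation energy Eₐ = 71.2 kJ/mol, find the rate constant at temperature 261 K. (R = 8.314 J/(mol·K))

4.70e-04 s⁻¹

Step 1: Use the Arrhenius equation: k = A × exp(-Eₐ/RT)
Step 2: Convert Eₐ to J/mol: 71.2 kJ/mol = 71200 J/mol
Step 3: Calculate the exponent: -Eₐ/(RT) = -71200/(8.314 × 261) = -32.81176
Step 4: k = 8.35e+10 × exp(-32.81176)
Step 5: k = 8.35e+10 × 5.62385e-15 = 4.6959e-04 s⁻¹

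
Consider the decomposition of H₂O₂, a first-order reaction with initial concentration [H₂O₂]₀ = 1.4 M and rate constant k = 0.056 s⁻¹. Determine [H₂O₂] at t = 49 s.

0.09004 M

Step 1: For a first-order reaction: [H₂O₂] = [H₂O₂]₀ × e^(-kt)
Step 2: [H₂O₂] = 1.4 × e^(-0.056 × 49)
Step 3: [H₂O₂] = 1.4 × e^(-2.744)
Step 4: [H₂O₂] = 1.4 × 0.0643126 = 0.09004 M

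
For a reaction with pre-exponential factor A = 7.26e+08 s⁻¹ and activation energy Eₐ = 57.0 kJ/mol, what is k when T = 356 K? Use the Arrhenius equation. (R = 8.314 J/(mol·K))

3.14e+00 s⁻¹

Step 1: Use the Arrhenius equation: k = A × exp(-Eₐ/RT)
Step 2: Convert Eₐ to J/mol: 57.0 kJ/mol = 57000 J/mol
Step 3: Calculate the exponent: -Eₐ/(RT) = -57000/(8.314 × 356) = -19.25816
Step 4: k = 7.26e+08 × exp(-19.25816)
Step 5: k = 7.26e+08 × 4.32800e-09 = 3.1421e+00 s⁻¹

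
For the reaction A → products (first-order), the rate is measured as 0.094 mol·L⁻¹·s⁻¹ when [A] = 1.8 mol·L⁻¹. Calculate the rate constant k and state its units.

0.05222 s⁻¹

Step 1: rate = k[A]^1, so k = rate / [A]^1.
Step 2: k = 0.094 / (1.8)^1 = 0.094 / 1.8.
Step 3: k = 0.05222 s⁻¹.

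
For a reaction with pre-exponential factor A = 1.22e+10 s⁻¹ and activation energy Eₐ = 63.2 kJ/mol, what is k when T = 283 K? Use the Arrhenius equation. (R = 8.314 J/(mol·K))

2.64e-02 s⁻¹

Step 1: Use the Arrhenius equation: k = A × exp(-Eₐ/RT)
Step 2: Convert Eₐ to J/mol: 63.2 kJ/mol = 63200 J/mol
Step 3: Calculate the exponent: -Eₐ/(RT) = -63200/(8.314 × 283) = -26.86090
Step 4: k = 1.22e+10 × exp(-26.86090)
Step 5: k = 1.22e+10 × 2.16003e-12 = 2.6352e-02 s⁻¹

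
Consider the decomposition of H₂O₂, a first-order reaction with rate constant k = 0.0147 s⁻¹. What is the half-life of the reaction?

47.15 s

Step 1: For a first-order reaction, t₁/₂ = ln(2)/k
Step 2: t₁/₂ = ln(2)/0.0147
Step 3: t₁/₂ = 0.6931/0.0147 = 47.15 s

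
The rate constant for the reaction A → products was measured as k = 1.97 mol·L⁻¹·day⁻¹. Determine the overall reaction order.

zeroth order (0)

Step 1: The units of k for an nth-order reaction are (concentration)^(1-n)·(time)⁻¹.
Step 2: Here k has units mol·L⁻¹·day⁻¹, so the concentration exponent is 1.
Step 3: 1 - n = 1 ⇒ n = 0. The reaction is zeroth order.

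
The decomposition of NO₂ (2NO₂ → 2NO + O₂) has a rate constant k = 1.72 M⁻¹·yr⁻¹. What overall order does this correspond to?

second order (2)

Step 1: The units of k for an nth-order reaction are (concentration)^(1-n)·(time)⁻¹.
Step 2: Here k has units M⁻¹·yr⁻¹, so the concentration exponent is -1.
Step 3: 1 - n = -1 ⇒ n = 2. The reaction is second order.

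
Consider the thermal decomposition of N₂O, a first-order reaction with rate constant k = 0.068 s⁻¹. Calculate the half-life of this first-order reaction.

10.19 s

Step 1: For a first-order reaction, t₁/₂ = ln(2)/k
Step 2: t₁/₂ = ln(2)/0.068
Step 3: t₁/₂ = 0.6931/0.068 = 10.19 s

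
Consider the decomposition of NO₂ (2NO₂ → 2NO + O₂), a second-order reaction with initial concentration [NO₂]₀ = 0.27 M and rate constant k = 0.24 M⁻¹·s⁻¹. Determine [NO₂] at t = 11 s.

0.1576 M

Step 1: For a second-order reaction: 1/[NO₂] = 1/[NO₂]₀ + kt
Step 2: 1/[NO₂] = 1/0.27 + 0.24 × 11
Step 3: 1/[NO₂] = 3.704 + 2.64 = 6.344
Step 4: [NO₂] = 1/6.344 = 0.1576 M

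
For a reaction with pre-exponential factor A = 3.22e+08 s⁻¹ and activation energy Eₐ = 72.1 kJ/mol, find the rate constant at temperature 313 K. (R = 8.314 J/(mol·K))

2.99e-04 s⁻¹

Step 1: Use the Arrhenius equation: k = A × exp(-Eₐ/RT)
Step 2: Convert Eₐ to J/mol: 72.1 kJ/mol = 72100 J/mol
Step 3: Calculate the exponent: -Eₐ/(RT) = -72100/(8.314 × 313) = -27.70645
Step 4: k = 3.22e+08 × exp(-27.70645)
Step 5: k = 3.22e+08 × 9.27346e-13 = 2.9861e-04 s⁻¹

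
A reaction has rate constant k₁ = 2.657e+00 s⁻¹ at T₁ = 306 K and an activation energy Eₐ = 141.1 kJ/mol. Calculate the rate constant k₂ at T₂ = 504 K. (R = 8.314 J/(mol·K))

7.710e+09 s⁻¹

Step 1: Use the two-temperature Arrhenius form: ln(k₂/k₁) = -Eₐ/R × (1/T₂ - 1/T₁)
Step 2: Convert Eₐ to J/mol: 141.1 kJ/mol = 141100 J/mol
Step 3: 1/T₂ - 1/T₁ = 1/504 - 1/306 = -1.283847e-03 K⁻¹
Step 4: ln(k₂/k₁) = -141100/8.314 × -1.283847e-03 = 21.78865
Step 5: k₂ = k₁ × exp(21.78865) = 2.657e+00 × 2.90195e+09 = 7.710e+09 s⁻¹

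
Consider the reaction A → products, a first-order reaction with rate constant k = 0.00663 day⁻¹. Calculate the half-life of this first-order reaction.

104.5 day

Step 1: For a first-order reaction, t₁/₂ = ln(2)/k
Step 2: t₁/₂ = ln(2)/0.00663
Step 3: t₁/₂ = 0.6931/0.00663 = 104.5 day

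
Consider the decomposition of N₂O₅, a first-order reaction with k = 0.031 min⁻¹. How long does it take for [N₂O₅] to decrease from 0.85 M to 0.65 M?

8.654 min

Step 1: For first-order: t = ln([N₂O₅]₀/[N₂O₅])/k
Step 2: t = ln(0.85/0.65)/0.031
Step 3: t = ln(1.308)/0.031
Step 4: t = 0.2683/0.031 = 8.654 min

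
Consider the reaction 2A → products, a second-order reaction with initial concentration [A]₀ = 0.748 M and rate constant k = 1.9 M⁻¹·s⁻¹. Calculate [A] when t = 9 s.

0.05424 M

Step 1: For a second-order reaction: 1/[A] = 1/[A]₀ + kt
Step 2: 1/[A] = 1/0.748 + 1.9 × 9
Step 3: 1/[A] = 1.337 + 17.1 = 18.44
Step 4: [A] = 1/18.44 = 0.05424 M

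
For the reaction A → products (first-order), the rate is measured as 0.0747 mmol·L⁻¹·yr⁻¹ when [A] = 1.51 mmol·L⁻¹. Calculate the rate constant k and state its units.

0.04947 yr⁻¹

Step 1: rate = k[A]^1, so k = rate / [A]^1.
Step 2: k = 0.0747 / (1.51)^1 = 0.0747 / 1.51.
Step 3: k = 0.04947 yr⁻¹.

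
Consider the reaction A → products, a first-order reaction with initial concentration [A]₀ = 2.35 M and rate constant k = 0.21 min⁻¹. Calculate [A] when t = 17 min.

0.06617 M

Step 1: For a first-order reaction: [A] = [A]₀ × e^(-kt)
Step 2: [A] = 2.35 × e^(-0.21 × 17)
Step 3: [A] = 2.35 × e^(-3.57)
Step 4: [A] = 2.35 × 0.0281559 = 0.06617 M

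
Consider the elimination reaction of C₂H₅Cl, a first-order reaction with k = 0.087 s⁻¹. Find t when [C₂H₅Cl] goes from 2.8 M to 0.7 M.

15.93 s

Step 1: For first-order: t = ln([C₂H₅Cl]₀/[C₂H₅Cl])/k
Step 2: t = ln(2.8/0.7)/0.087
Step 3: t = ln(4)/0.087
Step 4: t = 1.386/0.087 = 15.93 s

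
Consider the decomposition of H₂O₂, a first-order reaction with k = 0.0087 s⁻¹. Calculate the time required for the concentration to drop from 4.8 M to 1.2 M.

159.3 s

Step 1: For first-order: t = ln([H₂O₂]₀/[H₂O₂])/k
Step 2: t = ln(4.8/1.2)/0.0087
Step 3: t = ln(4)/0.0087
Step 4: t = 1.386/0.0087 = 159.3 s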